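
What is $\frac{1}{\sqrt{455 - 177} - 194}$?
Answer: $- \frac{97}{18679} - \frac{\sqrt{278}}{37358} \approx -0.0056393$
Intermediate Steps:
$\frac{1}{\sqrt{455 - 177} - 194} = \frac{1}{\sqrt{278} - 194} = \frac{1}{-194 + \sqrt{278}}$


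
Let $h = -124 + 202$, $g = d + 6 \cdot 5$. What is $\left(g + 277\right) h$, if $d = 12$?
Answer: $24882$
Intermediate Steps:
$g = 42$ ($g = 12 + 6 \cdot 5 = 12 + 30 = 42$)
$h = 78$
$\left(g + 277\right) h = \left(42 + 277\right) 78 = 319 \cdot 78 = 24882$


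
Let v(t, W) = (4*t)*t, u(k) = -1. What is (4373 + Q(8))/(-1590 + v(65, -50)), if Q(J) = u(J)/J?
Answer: 34983/122480 ≈ 0.28562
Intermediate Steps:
v(t, W) = 4*t**2
Q(J) = -1/J
(4373 + Q(8))/(-1590 + v(65, -50)) = (4373 - 1/8)/(-1590 + 4*65**2) = (4373 - 1*1/8)/(-1590 + 4*4225) = (4373 - 1/8)/(-1590 + 16900) = (34983/8)/15310 = (34983/8)*(1/15310) = 34983/122480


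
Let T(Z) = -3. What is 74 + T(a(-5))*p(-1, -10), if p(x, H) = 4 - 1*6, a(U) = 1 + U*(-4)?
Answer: 80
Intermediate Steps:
a(U) = 1 - 4*U
p(x, H) = -2 (p(x, H) = 4 - 6 = -2)
74 + T(a(-5))*p(-1, -10) = 74 - 3*(-2) = 74 + 6 = 80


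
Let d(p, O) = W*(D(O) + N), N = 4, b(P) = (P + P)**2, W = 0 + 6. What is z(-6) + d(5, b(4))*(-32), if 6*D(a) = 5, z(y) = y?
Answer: -934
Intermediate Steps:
D(a) = 5/6 (D(a) = (1/6)*5 = 5/6)
W = 6
b(P) = 4*P**2 (b(P) = (2*P)**2 = 4*P**2)
d(p, O) = 29 (d(p, O) = 6*(5/6 + 4) = 6*(29/6) = 29)
z(-6) + d(5, b(4))*(-32) = -6 + 29*(-32) = -6 - 928 = -934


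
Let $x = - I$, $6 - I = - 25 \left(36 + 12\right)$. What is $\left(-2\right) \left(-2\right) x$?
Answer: $-4824$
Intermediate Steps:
$I = 1206$ ($I = 6 - - 25 \left(36 + 12\right) = 6 - \left(-25\right) 48 = 6 - -1200 = 6 + 1200 = 1206$)
$x = -1206$ ($x = \left(-1\right) 1206 = -1206$)
$\left(-2\right) \left(-2\right) x = \left(-2\right) \left(-2\right) \left(-1206\right) = 4 \left(-1206\right) = -4824$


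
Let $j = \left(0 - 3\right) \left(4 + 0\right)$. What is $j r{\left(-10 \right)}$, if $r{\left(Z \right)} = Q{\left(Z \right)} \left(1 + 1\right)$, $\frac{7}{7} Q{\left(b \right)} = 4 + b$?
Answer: $144$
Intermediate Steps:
$Q{\left(b \right)} = 4 + b$
$r{\left(Z \right)} = 8 + 2 Z$ ($r{\left(Z \right)} = \left(4 + Z\right) \left(1 + 1\right) = \left(4 + Z\right) 2 = 8 + 2 Z$)
$j = -12$ ($j = \left(-3\right) 4 = -12$)
$j r{\left(-10 \right)} = - 12 \left(8 + 2 \left(-10\right)\right) = - 12 \left(8 - 20\right) = \left(-12\right) \left(-12\right) = 144$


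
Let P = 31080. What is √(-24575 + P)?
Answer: √6505 ≈ 80.654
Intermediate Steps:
√(-24575 + P) = √(-24575 + 31080) = √6505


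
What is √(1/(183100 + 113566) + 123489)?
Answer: 65*√2572391775998/296666 ≈ 351.41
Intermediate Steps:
√(1/(183100 + 113566) + 123489) = √(1/296666 + 123489) = √(36634987675/296666) = 65*√2572391775998/296666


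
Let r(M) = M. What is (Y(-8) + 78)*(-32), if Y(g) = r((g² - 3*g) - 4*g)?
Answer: -6336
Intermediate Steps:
Y(g) = g² - 7*g (Y(g) = (g² - 3*g) - 4*g = g² - 7*g)
(Y(-8) + 78)*(-32) = (-8*(-7 - 8) + 78)*(-32) = (-8*(-15) + 78)*(-32) = (120 + 78)*(-32) = 198*(-32) = -6336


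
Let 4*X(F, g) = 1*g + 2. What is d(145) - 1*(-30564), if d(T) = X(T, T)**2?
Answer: 510633/16 ≈ 31915.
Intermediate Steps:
X(F, g) = 1/2 + g/4 (X(F, g) = (1*g + 2)/4 = (g + 2)/4 = (2 + g)/4 = 1/2 + g/4)
d(T) = (1/2 + T/4)**2
d(145) - 1*(-30564) = (2 + 145)**2/16 - 1*(-30564) = (1/16)*147**2 + 30564 = (1/16)*21609 + 30564 = 21609/16 + 30564 = 510633/16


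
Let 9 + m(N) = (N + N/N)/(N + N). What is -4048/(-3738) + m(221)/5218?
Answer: 1165261145/1077644841 ≈ 1.0813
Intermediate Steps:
m(N) = -9 + (1 + N)/(2*N) (m(N) = -9 + (N + N/N)/(N + N) = -9 + (N + 1)/((2*N)) = -9 + (1 + N)*(1/(2*N)) = -9 + (1 + N)/(2*N))
-4048/(-3738) + m(221)/5218 = -4048/(-3738) + ((½)*(1 - 17*221)/221)/5218 = -4048*(-1/3738) + ((½)*(1/221)*(1 - 3757))*(1/5218) = 2024/1869 + ((½)*(1/221)*(-3756))*(1/5218) = 2024/1869 - 1878/221*1/5218 = 2024/1869 - 939/576589 = 1165261145/1077644841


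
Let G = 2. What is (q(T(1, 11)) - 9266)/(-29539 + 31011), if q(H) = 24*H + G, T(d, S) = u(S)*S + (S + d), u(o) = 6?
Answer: -231/46 ≈ -5.0217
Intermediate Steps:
T(d, S) = d + 7*S (T(d, S) = 6*S + (S + d) = d + 7*S)
q(H) = 2 + 24*H (q(H) = 24*H + 2 = 2 + 24*H)
(q(T(1, 11)) - 9266)/(-29539 + 31011) = ((2 + 24*(1 + 7*11)) - 9266)/(-29539 + 31011) = ((2 + 24*(1 + 77)) - 9266)/1472 = ((2 + 24*78) - 9266)*(1/1472) = ((2 + 1872) - 9266)*(1/1472) = (1874 - 9266)*(1/1472) = -7392*1/1472 = -231/46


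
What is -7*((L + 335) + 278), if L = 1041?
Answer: -11578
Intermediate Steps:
-7*((L + 335) + 278) = -7*((1041 + 335) + 278) = -7*(1376 + 278) = -7*1654 = -11578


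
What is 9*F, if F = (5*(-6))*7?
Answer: -1890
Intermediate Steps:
F = -210 (F = -30*7 = -210)
9*F = 9*(-210) = -1890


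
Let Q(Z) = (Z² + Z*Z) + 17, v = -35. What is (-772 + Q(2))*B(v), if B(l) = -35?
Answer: 26145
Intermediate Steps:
Q(Z) = 17 + 2*Z² (Q(Z) = (Z² + Z²) + 17 = 2*Z² + 17 = 17 + 2*Z²)
(-772 + Q(2))*B(v) = (-772 + (17 + 2*2²))*(-35) = (-772 + (17 + 2*4))*(-35) = (-772 + (17 + 8))*(-35) = (-772 + 25)*(-35) = -747*(-35) = 26145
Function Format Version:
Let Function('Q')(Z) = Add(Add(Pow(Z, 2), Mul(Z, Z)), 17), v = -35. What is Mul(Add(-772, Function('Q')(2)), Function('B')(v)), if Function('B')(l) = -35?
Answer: 26145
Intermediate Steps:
Function('Q')(Z) = Add(17, Mul(2, Pow(Z, 2))) (Function('Q')(Z) = Add(Add(Pow(Z, 2), Pow(Z, 2)), 17) = Add(Mul(2, Pow(Z, 2)), 17) = Add(17, Mul(2, Pow(Z, 2))))
Mul(Add(-772, Function('Q')(2)), Function('B')(v)) = Mul(Add(-772, Add(17, Mul(2, Pow(2, 2)))), -35) = Mul(Add(-772, Add(17, Mul(2, 4))), -35) = Mul(Add(-772, Add(17, 8)), -35) = Mul(Add(-772, 25), -35) = Mul(-747, -35) = 26145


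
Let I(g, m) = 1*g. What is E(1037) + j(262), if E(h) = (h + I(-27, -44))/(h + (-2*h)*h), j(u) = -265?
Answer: -569671775/2149701 ≈ -265.00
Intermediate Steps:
I(g, m) = g
E(h) = (-27 + h)/(h - 2*h**2) (E(h) = (h - 27)/(h + (-2*h)*h) = (-27 + h)/(h - 2*h**2))
E(1037) + j(262) = (27 - 1*1037)/(1037*(-1 + 2*1037)) - 265 = (27 - 1037)/(1037*(-1 + 2074)) - 265 = (1/1037)*(-1010)/2073 - 265 = (1/1037)*(1/2073)*(-1010) - 265 = -1010/2149701 - 265 = -569671775/2149701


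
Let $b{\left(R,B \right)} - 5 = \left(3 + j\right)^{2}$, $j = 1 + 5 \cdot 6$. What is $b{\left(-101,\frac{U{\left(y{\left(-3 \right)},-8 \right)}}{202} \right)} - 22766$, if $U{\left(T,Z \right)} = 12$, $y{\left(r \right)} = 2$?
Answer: $-21605$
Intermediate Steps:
$j = 31$ ($j = 1 + 30 = 31$)
$b{\left(R,B \right)} = 1161$ ($b{\left(R,B \right)} = 5 + \left(3 + 31\right)^{2} = 5 + 34^{2} = 5 + 1156 = 1161$)
$b{\left(-101,\frac{U{\left(y{\left(-3 \right)},-8 \right)}}{202} \right)} - 22766 = 1161 - 22766 = -21605$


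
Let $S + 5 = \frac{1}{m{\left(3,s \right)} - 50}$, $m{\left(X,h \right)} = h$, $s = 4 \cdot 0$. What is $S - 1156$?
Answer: $- \frac{58051}{50} \approx -1161.0$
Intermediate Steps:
$s = 0$
$S = - \frac{251}{50}$ ($S = -5 + \frac{1}{0 - 50} = -5 + \frac{1}{-50} = -5 - \frac{1}{50} = - \frac{251}{50} \approx -5.02$)
$S - 1156 = - \frac{251}{50} - 1156 = - \frac{58051}{50}$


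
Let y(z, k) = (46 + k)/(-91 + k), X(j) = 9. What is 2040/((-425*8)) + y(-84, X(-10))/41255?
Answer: -2029801/3382910 ≈ -0.60002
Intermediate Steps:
y(z, k) = (46 + k)/(-91 + k)
2040/((-425*8)) + y(-84, X(-10))/41255 = 2040/((-425*8)) + ((46 + 9)/(-91 + 9))/41255 = 2040/(-3400) + (55/(-82))*(1/41255) = 2040*(-1/3400) - 1/82*55*(1/41255) = -3/5 - 55/82*1/41255 = -3/5 - 11/676582 = -2029801/3382910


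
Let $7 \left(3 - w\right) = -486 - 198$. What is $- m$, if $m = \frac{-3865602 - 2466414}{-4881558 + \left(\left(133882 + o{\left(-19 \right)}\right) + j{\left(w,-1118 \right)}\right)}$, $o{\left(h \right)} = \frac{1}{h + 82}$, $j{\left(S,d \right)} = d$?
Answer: $- \frac{398917008}{299174021} \approx -1.3334$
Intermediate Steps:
$w = \frac{705}{7}$ ($w = 3 - \frac{-486 - 198}{7} = 3 - - \frac{684}{7} = 3 + \frac{684}{7} = \frac{705}{7} \approx 100.71$)
$o{\left(h \right)} = \frac{1}{82 + h}$
$m = \frac{398917008}{299174021}$ ($m = \frac{-3865602 - 2466414}{-4881558 + \left(\left(133882 + \frac{1}{82 - 19}\right) - 1118\right)} = - \frac{6332016}{-4881558 + \left(\left(133882 + \frac{1}{63}\right) - 1118\right)} = - \frac{6332016}{-4881558 + \left(\frac{8434567}{63} - 1118\right)} = - \frac{6332016}{-4881558 + \frac{8364133}{63}} = - \frac{6332016}{- \frac{299174021}{63}} = \left(-6332016\right) \left(- \frac{63}{299174021}\right) = \frac{398917008}{299174021} \approx 1.3334$)
$- m = \left(-1\right) \frac{398917008}{299174021} = - \frac{398917008}{299174021}$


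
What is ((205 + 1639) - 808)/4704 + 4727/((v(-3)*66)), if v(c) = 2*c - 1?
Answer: -881/88 ≈ -10.011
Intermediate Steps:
v(c) = -1 + 2*c
((205 + 1639) - 808)/4704 + 4727/((v(-3)*66)) = ((205 + 1639) - 808)/4704 + 4727/(((-1 + 2*(-3))*66)) = (1844 - 808)*(1/4704) + 4727/(((-1 - 6)*66)) = 1036*(1/4704) + 4727/((-7*66)) = 37/168 + 4727/(-462) = 37/168 + 4727*(-1/462) = 37/168 - 4727/462 = -881/88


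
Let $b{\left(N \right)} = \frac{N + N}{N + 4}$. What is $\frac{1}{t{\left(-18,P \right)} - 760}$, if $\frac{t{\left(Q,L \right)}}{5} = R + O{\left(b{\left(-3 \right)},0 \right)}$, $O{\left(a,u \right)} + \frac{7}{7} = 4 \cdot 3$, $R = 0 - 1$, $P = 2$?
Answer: $- \frac{1}{710} \approx -0.0014085$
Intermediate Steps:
$R = -1$ ($R = 0 - 1 = -1$)
$b{\left(N \right)} = \frac{2 N}{4 + N}$
$O{\left(a,u \right)} = 11$ ($O{\left(a,u \right)} = -1 + 4 \cdot 3 = -1 + 12 = 11$)
$t{\left(Q,L \right)} = 50$ ($t{\left(Q,L \right)} = 5 \left(-1 + 11\right) = 5 \cdot 10 = 50$)
$\frac{1}{t{\left(-18,P \right)} - 760} = \frac{1}{50 - 760} = \frac{1}{-710} = - \frac{1}{710}$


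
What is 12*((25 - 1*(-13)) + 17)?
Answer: 660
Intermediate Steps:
12*((25 - 1*(-13)) + 17) = 12*((25 + 13) + 17) = 12*(38 + 17) = 12*55 = 660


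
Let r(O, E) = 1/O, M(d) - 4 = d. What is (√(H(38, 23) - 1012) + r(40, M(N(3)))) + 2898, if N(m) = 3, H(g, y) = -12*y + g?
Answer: 115921/40 + 25*I*√2 ≈ 2898.0 + 35.355*I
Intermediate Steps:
H(g, y) = g - 12*y
M(d) = 4 + d
(√(H(38, 23) - 1012) + r(40, M(N(3)))) + 2898 = (√((38 - 12*23) - 1012) + 1/40) + 2898 = (√((38 - 276) - 1012) + 1/40) + 2898 = (√(-238 - 1012) + 1/40) + 2898 = (√(-1250) + 1/40) + 2898 = (25*I*√2 + 1/40) + 2898 = (1/40 + 25*I*√2) + 2898 = 115921/40 + 25*I*√2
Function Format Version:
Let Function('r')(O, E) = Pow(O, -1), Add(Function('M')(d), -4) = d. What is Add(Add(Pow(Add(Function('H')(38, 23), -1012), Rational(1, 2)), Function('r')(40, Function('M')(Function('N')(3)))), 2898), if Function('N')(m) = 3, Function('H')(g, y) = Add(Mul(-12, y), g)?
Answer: Add(Rational(115921, 40), Mul(25, I, Pow(2, Rational(1, 2)))) ≈ Add(2898.0, Mul(35.355, I))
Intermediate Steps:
Function('H')(g, y) = Add(g, Mul(-12, y))
Function('M')(d) = Add(4, d)
Add(Add(Pow(Add(Function('H')(38, 23), -1012), Rational(1, 2)), Function('r')(40, Function('M')(Function('N')(3)))), 2898) = Add(Add(Pow(Add(Add(38, Mul(-12, 23)), -1012), Rational(1, 2)), Pow(40, -1)), 2898) = Add(Add(Pow(Add(Add(38, -276), -1012), Rational(1, 2)), Rational(1, 40)), 2898) = Add(Add(Pow(Add(-238, -1012), Rational(1, 2)), Rational(1, 40)), 2898) = Add(Add(Pow(-1250, Rational(1, 2)), Rational(1, 40)), 2898) = Add(Add(Mul(25, I, Pow(2, Rational(1, 2))), Rational(1, 40)), 2898) = Add(Add(Rational(1, 40), Mul(25, I, Pow(2, Rational(1, 2)))), 2898) = Add(Rational(115921, 40), Mul(25, I, Pow(2, Rational(1, 2))))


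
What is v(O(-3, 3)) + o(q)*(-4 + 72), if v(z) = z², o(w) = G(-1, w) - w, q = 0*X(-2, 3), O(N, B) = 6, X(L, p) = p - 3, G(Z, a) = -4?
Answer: -236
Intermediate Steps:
X(L, p) = -3 + p
q = 0 (q = 0*(-3 + 3) = 0*0 = 0)
o(w) = -4 - w
v(O(-3, 3)) + o(q)*(-4 + 72) = 6² + (-4 - 1*0)*(-4 + 72) = 36 + (-4 + 0)*68 = 36 - 4*68 = 36 - 272 = -236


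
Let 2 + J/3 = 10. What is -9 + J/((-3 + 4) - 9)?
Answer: -12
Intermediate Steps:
J = 24 (J = -6 + 3*10 = -6 + 30 = 24)
-9 + J/((-3 + 4) - 9) = -9 + 24/((-3 + 4) - 9) = -9 + 24/(1 - 9) = -9 + 24/(-8) = -9 + 24*(-⅛) = -9 - 3 = -12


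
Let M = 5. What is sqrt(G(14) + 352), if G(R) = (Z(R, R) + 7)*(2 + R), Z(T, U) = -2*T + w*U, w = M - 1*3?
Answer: 4*sqrt(29) ≈ 21.541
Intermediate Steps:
w = 2 (w = 5 - 1*3 = 5 - 3 = 2)
Z(T, U) = -2*T + 2*U
G(R) = 14 + 7*R (G(R) = ((-2*R + 2*R) + 7)*(2 + R) = (0 + 7)*(2 + R) = 7*(2 + R) = 14 + 7*R)
sqrt(G(14) + 352) = sqrt((14 + 7*14) + 352) = sqrt((14 + 98) + 352) = sqrt(112 + 352) = sqrt(464) = 4*sqrt(29)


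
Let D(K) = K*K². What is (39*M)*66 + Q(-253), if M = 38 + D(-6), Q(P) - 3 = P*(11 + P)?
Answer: -396943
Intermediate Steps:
D(K) = K³
Q(P) = 3 + P*(11 + P)
M = -178 (M = 38 + (-6)³ = 38 - 216 = -178)
(39*M)*66 + Q(-253) = (39*(-178))*66 + (3 + (-253)² + 11*(-253)) = -6942*66 + (3 + 64009 - 2783) = -458172 + 61229 = -396943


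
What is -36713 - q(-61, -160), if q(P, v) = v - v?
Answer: -36713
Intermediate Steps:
q(P, v) = 0
-36713 - q(-61, -160) = -36713 - 1*0 = -36713 + 0 = -36713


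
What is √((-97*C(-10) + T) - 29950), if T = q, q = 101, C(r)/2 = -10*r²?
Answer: 3*√18239 ≈ 405.16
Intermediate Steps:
C(r) = -20*r² (C(r) = 2*(-10*r²) = -20*r²)
T = 101
√((-97*C(-10) + T) - 29950) = √((-(-1940)*(-10)² + 101) - 29950) = √((-(-1940)*100 + 101) - 29950) = √((-97*(-2000) + 101) - 29950) = √((194000 + 101) - 29950) = √(194101 - 29950) = √164151 = 3*√18239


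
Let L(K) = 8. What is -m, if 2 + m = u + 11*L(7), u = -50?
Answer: -36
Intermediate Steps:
m = 36 (m = -2 + (-50 + 11*8) = -2 + (-50 + 88) = -2 + 38 = 36)
-m = -1*36 = -36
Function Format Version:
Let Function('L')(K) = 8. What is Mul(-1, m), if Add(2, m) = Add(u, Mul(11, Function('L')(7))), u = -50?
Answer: -36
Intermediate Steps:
m = 36 (m = Add(-2, Add(-50, Mul(11, 8))) = Add(-2, Add(-50, 88)) = Add(-2, 38) = 36)
Mul(-1, m) = Mul(-1, 36) = -36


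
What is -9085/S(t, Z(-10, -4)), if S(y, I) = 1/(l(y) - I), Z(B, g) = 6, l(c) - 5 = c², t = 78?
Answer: -55264055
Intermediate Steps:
l(c) = 5 + c²
S(y, I) = 1/(5 + y² - I) (S(y, I) = 1/((5 + y²) - I) = 1/(5 + y² - I))
-9085/S(t, Z(-10, -4)) = -9085/(1/(5 + 78² - 1*6)) = -9085/(1/(5 + 6084 - 6)) = -9085/(1/6083) = -9085/1/6083 = -9085*6083 = -55264055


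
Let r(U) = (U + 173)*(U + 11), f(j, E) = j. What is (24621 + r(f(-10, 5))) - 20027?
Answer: 4757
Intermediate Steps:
r(U) = (11 + U)*(173 + U) (r(U) = (173 + U)*(11 + U) = (11 + U)*(173 + U))
(24621 + r(f(-10, 5))) - 20027 = (24621 + (1903 + (-10)² + 184*(-10))) - 20027 = (24621 + (1903 + 100 - 1840)) - 20027 = (24621 + 163) - 20027 = 24784 - 20027 = 4757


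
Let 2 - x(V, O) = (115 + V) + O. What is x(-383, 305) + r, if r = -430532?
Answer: -430567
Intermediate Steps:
x(V, O) = -113 - O - V (x(V, O) = 2 - ((115 + V) + O) = 2 - (115 + O + V) = 2 + (-115 - O - V) = -113 - O - V)
x(-383, 305) + r = (-113 - 1*305 - 1*(-383)) - 430532 = (-113 - 305 + 383) - 430532 = -35 - 430532 = -430567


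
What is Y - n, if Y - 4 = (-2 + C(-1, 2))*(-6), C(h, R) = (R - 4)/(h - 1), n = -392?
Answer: 402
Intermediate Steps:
C(h, R) = (-4 + R)/(-1 + h)
Y = 10 (Y = 4 + (-2 + (-4 + 2)/(-1 - 1))*(-6) = 4 + (-2 - 2/(-2))*(-6) = 4 + (-2 - ½*(-2))*(-6) = 4 + (-2 + 1)*(-6) = 4 - 1*(-6) = 4 + 6 = 10)
Y - n = 10 - 1*(-392) = 10 + 392 = 402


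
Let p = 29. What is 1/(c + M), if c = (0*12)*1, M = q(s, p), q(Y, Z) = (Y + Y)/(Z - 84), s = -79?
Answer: 55/158 ≈ 0.34810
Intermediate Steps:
q(Y, Z) = 2*Y/(-84 + Z) (q(Y, Z) = (2*Y)/(-84 + Z) = 2*Y/(-84 + Z))
M = 158/55 (M = 2*(-79)/(-84 + 29) = 2*(-79)/(-55) = 2*(-79)*(-1/55) = 158/55 ≈ 2.8727)
c = 0 (c = 0*1 = 0)
1/(c + M) = 1/(0 + 158/55) = 1/(158/55) = 55/158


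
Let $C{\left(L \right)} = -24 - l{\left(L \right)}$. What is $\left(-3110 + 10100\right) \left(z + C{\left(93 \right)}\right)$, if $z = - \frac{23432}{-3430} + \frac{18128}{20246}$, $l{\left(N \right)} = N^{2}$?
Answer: $- \frac{210311387559486}{3472189} \approx -6.057 \cdot 10^{7}$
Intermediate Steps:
$z = \frac{134145828}{17360945}$ ($z = \left(-23432\right) \left(- \frac{1}{3430}\right) + 18128 \cdot \frac{1}{20246} = \frac{11716}{1715} + \frac{9064}{10123} = \frac{134145828}{17360945} \approx 7.7269$)
$C{\left(L \right)} = -24 - L^{2}$
$\left(-3110 + 10100\right) \left(z + C{\left(93 \right)}\right) = \left(-3110 + 10100\right) \left(\frac{134145828}{17360945} - 8673\right) = 6990 \left(\frac{134145828}{17360945} - 8673\right) = 6990 \left(- \frac{150437330157}{17360945}\right) = - \frac{210311387559486}{3472189}$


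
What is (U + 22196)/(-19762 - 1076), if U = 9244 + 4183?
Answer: -35623/20838 ≈ -1.7095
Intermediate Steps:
U = 13427
(U + 22196)/(-19762 - 1076) = (13427 + 22196)/(-19762 - 1076) = 35623/(-20838) = 35623*(-1/20838) = -35623/20838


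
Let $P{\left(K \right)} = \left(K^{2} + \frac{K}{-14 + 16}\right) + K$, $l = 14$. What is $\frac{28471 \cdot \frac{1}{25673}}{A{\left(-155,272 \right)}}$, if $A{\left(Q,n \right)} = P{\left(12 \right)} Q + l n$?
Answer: $- \frac{28471}{546886246} \approx -5.206 \cdot 10^{-5}$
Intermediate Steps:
$P{\left(K \right)} = K^{2} + \frac{3 K}{2}$ ($P{\left(K \right)} = \left(K^{2} + \frac{K}{2}\right) + K = K^{2} + \frac{3 K}{2}$)
$A{\left(Q,n \right)} = 14 n + 162 Q$ ($A{\left(Q,n \right)} = \frac{1}{2} \cdot 12 \left(3 + 2 \cdot 12\right) Q + 14 n = \frac{1}{2} \cdot 12 \left(3 + 24\right) Q + 14 n = \frac{1}{2} \cdot 12 \cdot 27 Q + 14 n = 162 Q + 14 n = 14 n + 162 Q$)
$\frac{28471 \cdot \frac{1}{25673}}{A{\left(-155,272 \right)}} = \frac{28471 \cdot \frac{1}{25673}}{14 \cdot 272 + 162 \left(-155\right)} = \frac{28471 \cdot \frac{1}{25673}}{3808 - 25110} = \frac{28471}{25673 \left(-21302\right)} = \frac{28471}{25673} \left(- \frac{1}{21302}\right) = - \frac{28471}{546886246}$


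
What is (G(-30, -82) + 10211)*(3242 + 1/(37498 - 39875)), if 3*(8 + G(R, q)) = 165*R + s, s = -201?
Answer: 65395093238/2377 ≈ 2.7512e+7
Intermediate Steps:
G(R, q) = -75 + 55*R (G(R, q) = -8 + (165*R - 201)/3 = -8 + (-201 + 165*R)/3 = -8 + (-67 + 55*R) = -75 + 55*R)
(G(-30, -82) + 10211)*(3242 + 1/(37498 - 39875)) = ((-75 + 55*(-30)) + 10211)*(3242 + 1/(37498 - 39875)) = ((-75 - 1650) + 10211)*(3242 + 1/(-2377)) = (-1725 + 10211)*(3242 - 1/2377) = 8486*(7706233/2377) = 65395093238/2377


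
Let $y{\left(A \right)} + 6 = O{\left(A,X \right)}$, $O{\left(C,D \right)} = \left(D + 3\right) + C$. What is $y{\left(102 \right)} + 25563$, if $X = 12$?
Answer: $25674$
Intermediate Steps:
$O{\left(C,D \right)} = 3 + C + D$ ($O{\left(C,D \right)} = \left(3 + D\right) + C = 3 + C + D$)
$y{\left(A \right)} = 9 + A$ ($y{\left(A \right)} = -6 + \left(3 + A + 12\right) = -6 + \left(15 + A\right) = 9 + A$)
$y{\left(102 \right)} + 25563 = \left(9 + 102\right) + 25563 = 111 + 25563 = 25674$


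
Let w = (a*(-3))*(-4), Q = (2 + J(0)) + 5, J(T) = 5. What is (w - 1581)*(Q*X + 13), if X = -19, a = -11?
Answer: 368295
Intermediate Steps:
Q = 12 (Q = (2 + 5) + 5 = 7 + 5 = 12)
w = -132 (w = -11*(-3)*(-4) = 33*(-4) = -132)
(w - 1581)*(Q*X + 13) = (-132 - 1581)*(12*(-19) + 13) = -1713*(-228 + 13) = -1713*(-215) = 368295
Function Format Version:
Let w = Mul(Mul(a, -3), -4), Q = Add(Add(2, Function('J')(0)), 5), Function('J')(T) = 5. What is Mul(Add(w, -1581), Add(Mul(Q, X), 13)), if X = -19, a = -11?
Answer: 368295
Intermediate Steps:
Q = 12 (Q = Add(Add(2, 5), 5) = Add(7, 5) = 12)
w = -132 (w = Mul(Mul(-11, -3), -4) = Mul(33, -4) = -132)
Mul(Add(w, -1581), Add(Mul(Q, X), 13)) = Mul(Add(-132, -1581), Add(Mul(12, -19), 13)) = Mul(-1713, Add(-228, 13)) = Mul(-1713, -215) = 368295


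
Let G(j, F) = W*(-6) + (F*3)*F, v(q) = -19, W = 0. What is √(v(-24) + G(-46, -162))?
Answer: √78713 ≈ 280.56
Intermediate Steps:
G(j, F) = 3*F² (G(j, F) = 0*(-6) + (F*3)*F = 0 + (3*F)*F = 0 + 3*F² = 3*F²)
√(v(-24) + G(-46, -162)) = √(-19 + 3*(-162)²) = √(-19 + 3*26244) = √(-19 + 78732) = √78713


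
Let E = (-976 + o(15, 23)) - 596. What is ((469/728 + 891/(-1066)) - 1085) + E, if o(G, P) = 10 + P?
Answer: -11189553/4264 ≈ -2624.2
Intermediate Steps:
E = -1539 (E = (-976 + (10 + 23)) - 596 = (-976 + 33) - 596 = -943 - 596 = -1539)
((469/728 + 891/(-1066)) - 1085) + E = ((469/728 + 891/(-1066)) - 1085) - 1539 = ((469*(1/728) + 891*(-1/1066)) - 1085) - 1539 = ((67/104 - 891/1066) - 1085) - 1539 = (-817/4264 - 1085) - 1539 = -4627257/4264 - 1539 = -11189553/4264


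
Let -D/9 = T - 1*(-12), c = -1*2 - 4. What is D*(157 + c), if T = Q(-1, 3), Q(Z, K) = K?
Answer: -20385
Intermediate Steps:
T = 3
c = -6 (c = -2 - 4 = -6)
D = -135 (D = -9*(3 - 1*(-12)) = -9*(3 + 12) = -9*15 = -135)
D*(157 + c) = -135*(157 - 6) = -135*151 = -20385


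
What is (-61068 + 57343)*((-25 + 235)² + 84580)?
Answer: -479333000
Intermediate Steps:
(-61068 + 57343)*((-25 + 235)² + 84580) = -3725*(210² + 84580) = -3725*(44100 + 84580) = -3725*128680 = -479333000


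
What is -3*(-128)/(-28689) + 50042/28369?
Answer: 474920414/271292747 ≈ 1.7506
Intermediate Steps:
-3*(-128)/(-28689) + 50042/28369 = 384*(-1/28689) + 50042*(1/28369) = -128/9563 + 50042/28369 = 474920414/271292747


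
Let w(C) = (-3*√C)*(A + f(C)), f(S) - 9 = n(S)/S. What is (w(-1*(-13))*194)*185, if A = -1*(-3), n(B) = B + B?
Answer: -1507380*√13 ≈ -5.4349e+6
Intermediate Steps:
n(B) = 2*B
f(S) = 11 (f(S) = 9 + (2*S)/S = 9 + 2 = 11)
A = 3
w(C) = -42*√C (w(C) = (-3*√C)*(3 + 11) = -3*√C*14 = -42*√C)
(w(-1*(-13))*194)*185 = (-42*√13*194)*185 = -8148*√13*185 = -1507380*√13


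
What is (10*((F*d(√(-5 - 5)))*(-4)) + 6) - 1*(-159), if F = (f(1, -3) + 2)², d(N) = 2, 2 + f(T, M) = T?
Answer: 85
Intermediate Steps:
f(T, M) = -2 + T
F = 1 (F = ((-2 + 1) + 2)² = (-1 + 2)² = 1² = 1)
(10*((F*d(√(-5 - 5)))*(-4)) + 6) - 1*(-159) = (10*((1*2)*(-4)) + 6) - 1*(-159) = (10*(2*(-4)) + 6) + 159 = (10*(-8) + 6) + 159 = (-80 + 6) + 159 = -74 + 159 = 85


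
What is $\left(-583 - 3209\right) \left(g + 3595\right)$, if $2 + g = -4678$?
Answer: $4114320$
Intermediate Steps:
$g = -4680$ ($g = -2 - 4678 = -4680$)
$\left(-583 - 3209\right) \left(g + 3595\right) = \left(-583 - 3209\right) \left(-4680 + 3595\right) = \left(-583 - 3209\right) \left(-1085\right) = \left(-3792\right) \left(-1085\right) = 4114320$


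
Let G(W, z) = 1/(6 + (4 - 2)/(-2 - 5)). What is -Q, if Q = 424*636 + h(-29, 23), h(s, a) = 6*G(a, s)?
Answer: -5393301/20 ≈ -2.6967e+5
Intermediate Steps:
G(W, z) = 7/40 (G(W, z) = 1/(6 + 2/(-7)) = 1/(6 + 2*(-1/7)) = 1/(6 - 2/7) = 1/(40/7) = 7/40)
h(s, a) = 21/20 (h(s, a) = 6*(7/40) = 21/20)
Q = 5393301/20 (Q = 424*636 + 21/20 = 269664 + 21/20 = 5393301/20 ≈ 2.6967e+5)
-Q = -1*5393301/20 = -5393301/20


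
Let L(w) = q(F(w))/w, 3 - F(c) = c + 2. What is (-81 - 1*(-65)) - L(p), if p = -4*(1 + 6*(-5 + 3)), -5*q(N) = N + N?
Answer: -1803/110 ≈ -16.391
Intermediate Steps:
F(c) = 1 - c (F(c) = 3 - (c + 2) = 3 - (2 + c) = 3 + (-2 - c) = 1 - c)
q(N) = -2*N/5 (q(N) = -(N + N)/5 = -2*N/5)
p = 44 (p = -4*(1 + 6*(-2)) = -4*(1 - 12) = -4*(-11) = 44)
L(w) = (-⅖ + 2*w/5)/w (L(w) = (-2*(1 - w)/5)/w = (-⅖ + 2*w/5)/w)
(-81 - 1*(-65)) - L(p) = (-81 - 1*(-65)) - 2*(-1 + 44)/(5*44) = (-81 + 65) - 2*43/(5*44) = -16 - 1*43/110 = -16 - 43/110 = -1803/110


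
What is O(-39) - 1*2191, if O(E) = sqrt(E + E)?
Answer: -2191 + I*sqrt(78) ≈ -2191.0 + 8.8318*I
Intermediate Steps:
O(E) = sqrt(2)*sqrt(E) (O(E) = sqrt(2*E) = sqrt(2)*sqrt(E))
O(-39) - 1*2191 = sqrt(2)*sqrt(-39) - 1*2191 = sqrt(2)*(I*sqrt(39)) - 2191 = I*sqrt(78) - 2191 = -2191 + I*sqrt(78)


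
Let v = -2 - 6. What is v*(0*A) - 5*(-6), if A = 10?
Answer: 30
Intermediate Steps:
v = -8
v*(0*A) - 5*(-6) = -0*10 - 5*(-6) = -8*0 + 30 = 0 + 30 = 30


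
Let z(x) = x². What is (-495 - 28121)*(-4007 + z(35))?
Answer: 79609712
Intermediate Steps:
(-495 - 28121)*(-4007 + z(35)) = (-495 - 28121)*(-4007 + 35²) = -28616*(-4007 + 1225) = -28616*(-2782) = 79609712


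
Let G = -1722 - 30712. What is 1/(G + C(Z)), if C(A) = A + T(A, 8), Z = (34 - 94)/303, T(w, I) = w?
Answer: -101/3275874 ≈ -3.0831e-5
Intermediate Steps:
Z = -20/101 (Z = -60*1/303 = -20/101 ≈ -0.19802)
G = -32434
C(A) = 2*A (C(A) = A + A = 2*A)
1/(G + C(Z)) = 1/(-32434 + 2*(-20/101)) = 1/(-32434 - 40/101) = 1/(-3275874/101) = -101/3275874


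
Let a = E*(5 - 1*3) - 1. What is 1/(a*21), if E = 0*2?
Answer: -1/21 ≈ -0.047619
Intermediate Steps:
E = 0
a = -1 (a = 0*(5 - 1*3) - 1 = 0*(5 - 3) - 1 = 0*2 - 1 = 0 - 1 = -1)
1/(a*21) = 1/(-1*21) = 1/(-21) = -1/21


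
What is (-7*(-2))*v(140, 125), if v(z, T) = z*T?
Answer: 245000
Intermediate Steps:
v(z, T) = T*z
(-7*(-2))*v(140, 125) = (-7*(-2))*(125*140) = 14*17500 = 245000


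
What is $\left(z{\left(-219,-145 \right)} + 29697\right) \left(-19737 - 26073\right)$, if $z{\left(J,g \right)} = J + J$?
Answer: $-1340354790$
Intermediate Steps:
$z{\left(J,g \right)} = 2 J$
$\left(z{\left(-219,-145 \right)} + 29697\right) \left(-19737 - 26073\right) = \left(2 \left(-219\right) + 29697\right) \left(-19737 - 26073\right) = \left(-438 + 29697\right) \left(-45810\right) = 29259 \left(-45810\right) = -1340354790$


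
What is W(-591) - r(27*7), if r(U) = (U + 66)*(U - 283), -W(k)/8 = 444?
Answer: 20418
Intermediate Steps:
W(k) = -3552 (W(k) = -8*444 = -3552)
r(U) = (-283 + U)*(66 + U) (r(U) = (66 + U)*(-283 + U) = (-283 + U)*(66 + U))
W(-591) - r(27*7) = -3552 - (-18678 + (27*7)² - 5859*7) = -3552 - (-18678 + 189² - 217*189) = -3552 - (-18678 + 35721 - 41013) = -3552 - 1*(-23970) = -3552 + 23970 = 20418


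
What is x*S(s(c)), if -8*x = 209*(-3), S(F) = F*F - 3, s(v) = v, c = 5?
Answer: 6897/4 ≈ 1724.3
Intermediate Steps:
S(F) = -3 + F² (S(F) = F² - 3 = -3 + F²)
x = 627/8 (x = -209*(-3)/8 = -⅛*(-627) = 627/8 ≈ 78.375)
x*S(s(c)) = 627*(-3 + 5²)/8 = 627*(-3 + 25)/8 = (627/8)*22 = 6897/4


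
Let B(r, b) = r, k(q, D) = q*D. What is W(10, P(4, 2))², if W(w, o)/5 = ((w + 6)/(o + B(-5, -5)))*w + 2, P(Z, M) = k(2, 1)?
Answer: 592900/9 ≈ 65878.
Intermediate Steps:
k(q, D) = D*q
P(Z, M) = 2 (P(Z, M) = 1*2 = 2)
W(w, o) = 10 + 5*w*(6 + w)/(-5 + o) (W(w, o) = 5*(((w + 6)/(o - 5))*w + 2) = 5*(((6 + w)/(-5 + o))*w + 2) = 5*(w*(6 + w)/(-5 + o) + 2) = 5*(2 + w*(6 + w)/(-5 + o)) = 10 + 5*w*(6 + w)/(-5 + o))
W(10, P(4, 2))² = (5*(-10 + 10² + 2*2 + 6*10)/(-5 + 2))² = (5*(-10 + 100 + 4 + 60)/(-3))² = (5*(-⅓)*154)² = (-770/3)² = 592900/9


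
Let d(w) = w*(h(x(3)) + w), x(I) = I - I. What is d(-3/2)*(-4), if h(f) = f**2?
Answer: -9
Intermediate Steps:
x(I) = 0
d(w) = w**2 (d(w) = w*(0**2 + w) = w*(0 + w) = w*w = w**2)
d(-3/2)*(-4) = (-3/2)**2*(-4) = (9/4)*(-4) = -9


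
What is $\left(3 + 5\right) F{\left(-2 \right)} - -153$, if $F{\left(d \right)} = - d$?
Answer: $169$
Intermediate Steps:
$\left(3 + 5\right) F{\left(-2 \right)} - -153 = \left(3 + 5\right) \left(\left(-1\right) \left(-2\right)\right) - -153 = 8 \cdot 2 + 153 = 16 + 153 = 169$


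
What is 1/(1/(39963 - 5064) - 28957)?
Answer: -34899/1010570342 ≈ -3.4534e-5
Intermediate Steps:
1/(1/(39963 - 5064) - 28957) = 1/(1/34899 - 28957) = 1/(-1010570342/34899) = -34899/1010570342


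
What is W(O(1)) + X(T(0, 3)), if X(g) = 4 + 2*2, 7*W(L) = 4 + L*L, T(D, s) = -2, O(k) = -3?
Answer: 69/7 ≈ 9.8571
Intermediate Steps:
W(L) = 4/7 + L²/7 (W(L) = (4 + L*L)/7 = (4 + L²)/7 = 4/7 + L²/7)
X(g) = 8 (X(g) = 4 + 4 = 8)
W(O(1)) + X(T(0, 3)) = (4/7 + (⅐)*(-3)²) + 8 = (4/7 + (⅐)*9) + 8 = (4/7 + 9/7) + 8 = 13/7 + 8 = 69/7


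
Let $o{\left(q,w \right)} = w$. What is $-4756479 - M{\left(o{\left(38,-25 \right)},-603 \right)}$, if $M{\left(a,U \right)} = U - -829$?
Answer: $-4756705$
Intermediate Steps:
$M{\left(a,U \right)} = 829 + U$ ($M{\left(a,U \right)} = U + 829 = 829 + U$)
$-4756479 - M{\left(o{\left(38,-25 \right)},-603 \right)} = -4756479 - \left(829 - 603\right) = -4756479 - 226 = -4756705$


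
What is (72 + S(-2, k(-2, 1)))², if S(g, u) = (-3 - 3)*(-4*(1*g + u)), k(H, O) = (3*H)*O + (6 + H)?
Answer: 576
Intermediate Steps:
k(H, O) = 6 + H + 3*H*O (k(H, O) = 3*H*O + (6 + H) = 6 + H + 3*H*O)
S(g, u) = 24*g + 24*u (S(g, u) = -(-24)*(g + u) = -6*(-4*g - 4*u) = 24*g + 24*u)
(72 + S(-2, k(-2, 1)))² = (72 + (24*(-2) + 24*(6 - 2 + 3*(-2)*1)))² = (72 + (-48 + 24*(6 - 2 - 6)))² = (72 + (-48 + 24*(-2)))² = (72 + (-48 - 48))² = (72 - 96)² = (-24)² = 576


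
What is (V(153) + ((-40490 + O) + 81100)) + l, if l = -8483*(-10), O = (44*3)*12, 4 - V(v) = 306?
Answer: 126722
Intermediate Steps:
V(v) = -302 (V(v) = 4 - 1*306 = 4 - 306 = -302)
O = 1584 (O = 132*12 = 1584)
l = 84830 (l = -499*(-170) = 84830)
(V(153) + ((-40490 + O) + 81100)) + l = (-302 + ((-40490 + 1584) + 81100)) + 84830 = (-302 + (-38906 + 81100)) + 84830 = (-302 + 42194) + 84830 = 41892 + 84830 = 126722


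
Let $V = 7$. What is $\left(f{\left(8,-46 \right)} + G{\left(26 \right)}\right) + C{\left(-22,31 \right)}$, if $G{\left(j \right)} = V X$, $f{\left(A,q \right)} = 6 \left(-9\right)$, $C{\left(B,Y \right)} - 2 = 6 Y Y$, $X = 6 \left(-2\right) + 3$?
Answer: $5651$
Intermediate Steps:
$X = -9$ ($X = -12 + 3 = -9$)
$C{\left(B,Y \right)} = 2 + 6 Y^{2}$ ($C{\left(B,Y \right)} = 2 + 6 Y Y = 2 + 6 Y^{2}$)
$f{\left(A,q \right)} = -54$
$G{\left(j \right)} = -63$ ($G{\left(j \right)} = 7 \left(-9\right) = -63$)
$\left(f{\left(8,-46 \right)} + G{\left(26 \right)}\right) + C{\left(-22,31 \right)} = \left(-54 - 63\right) + \left(2 + 6 \cdot 31^{2}\right) = -117 + \left(2 + 6 \cdot 961\right) = -117 + \left(2 + 5766\right) = -117 + 5768 = 5651$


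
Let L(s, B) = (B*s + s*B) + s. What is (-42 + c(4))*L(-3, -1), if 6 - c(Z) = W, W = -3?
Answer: -99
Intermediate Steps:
L(s, B) = s + 2*B*s (L(s, B) = (B*s + B*s) + s = 2*B*s + s = s + 2*B*s)
c(Z) = 9 (c(Z) = 6 - 1*(-3) = 6 + 3 = 9)
(-42 + c(4))*L(-3, -1) = (-42 + 9)*(-3*(1 + 2*(-1))) = -(-99)*(1 - 2) = -(-99)*(-1) = -33*3 = -99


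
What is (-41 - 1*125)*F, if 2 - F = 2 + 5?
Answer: 830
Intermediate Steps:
F = -5 (F = 2 - (2 + 5) = 2 - 1*7 = 2 - 7 = -5)
(-41 - 1*125)*F = (-41 - 1*125)*(-5) = (-41 - 125)*(-5) = -166*(-5) = 830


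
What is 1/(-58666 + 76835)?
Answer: 1/18169 ≈ 5.5039e-5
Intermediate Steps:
1/(-58666 + 76835) = 1/18169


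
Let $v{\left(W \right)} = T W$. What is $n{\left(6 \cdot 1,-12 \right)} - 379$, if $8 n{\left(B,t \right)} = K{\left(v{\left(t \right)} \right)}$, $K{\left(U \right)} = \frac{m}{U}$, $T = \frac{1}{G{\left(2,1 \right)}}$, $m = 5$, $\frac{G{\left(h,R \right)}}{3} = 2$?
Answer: $- \frac{6069}{16} \approx -379.31$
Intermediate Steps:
$G{\left(h,R \right)} = 6$ ($G{\left(h,R \right)} = 3 \cdot 2 = 6$)
$T = \frac{1}{6} \approx 0.16667$
$v{\left(W \right)} = \frac{W}{6}$
$K{\left(U \right)} = \frac{5}{U}$
$n{\left(B,t \right)} = \frac{15}{4 t}$ ($n{\left(B,t \right)} = \frac{5 \frac{1}{\frac{1}{6} t}}{8} = \frac{5 \frac{6}{t}}{8} = \frac{30 \frac{1}{t}}{8} = \frac{15}{4 t}$)
$n{\left(6 \cdot 1,-12 \right)} - 379 = \frac{15}{4 \left(-12\right)} - 379 = \frac{15}{4} \left(- \frac{1}{12}\right) - 379 = - \frac{5}{16} - 379 = - \frac{6069}{16}$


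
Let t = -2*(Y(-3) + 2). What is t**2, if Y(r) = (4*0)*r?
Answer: 16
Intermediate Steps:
Y(r) = 0 (Y(r) = 0*r = 0)
t = -4 (t = -2*(0 + 2) = -2*2 = -4)
t**2 = (-4)**2 = 16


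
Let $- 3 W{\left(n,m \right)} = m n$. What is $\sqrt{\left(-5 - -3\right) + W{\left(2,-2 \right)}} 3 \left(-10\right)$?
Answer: $- 10 i \sqrt{6} \approx - 24.495 i$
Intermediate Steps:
$W{\left(n,m \right)} = - \frac{m n}{3}$
$\sqrt{\left(-5 - -3\right) + W{\left(2,-2 \right)}} 3 \left(-10\right) = \sqrt{\left(-5 - -3\right) - \left(- \frac{2}{3}\right) 2} \cdot 3 \left(-10\right) = \sqrt{\left(-5 + 3\right) + \frac{4}{3}} \cdot 3 \left(-10\right) = \sqrt{-2 + \frac{4}{3}} \cdot 3 \left(-10\right) = \sqrt{- \frac{2}{3}} \cdot 3 \left(-10\right) = \frac{i \sqrt{6}}{3} \cdot 3 \left(-10\right) = i \sqrt{6} \left(-10\right) = - 10 i \sqrt{6}$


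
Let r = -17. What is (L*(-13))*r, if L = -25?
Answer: -5525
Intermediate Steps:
(L*(-13))*r = -25*(-13)*(-17) = 325*(-17) = -5525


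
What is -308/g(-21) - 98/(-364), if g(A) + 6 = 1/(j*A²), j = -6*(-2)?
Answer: 42600593/825526 ≈ 51.604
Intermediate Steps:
j = 12
g(A) = -6 + 1/(12*A²)
-308/g(-21) - 98/(-364) = -308/(-6 + (1/12)/(-21)²) - 98/(-364) = -308/(-6 + (1/12)*(1/441)) - 98*(-1/364) = -308/(-6 + 1/5292) + 7/26 = -308/(-31751/5292) + 7/26 = -308*(-5292/31751) + 7/26 = 1629936/31751 + 7/26 = 42600593/825526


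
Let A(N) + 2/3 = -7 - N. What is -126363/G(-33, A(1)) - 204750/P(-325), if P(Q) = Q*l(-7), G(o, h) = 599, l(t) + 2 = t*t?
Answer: -5561691/28153 ≈ -197.55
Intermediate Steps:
l(t) = -2 + t**2 (l(t) = -2 + t*t = -2 + t**2)
A(N) = -23/3 - N (A(N) = -2/3 + (-7 - N) = -23/3 - N)
P(Q) = 47*Q (P(Q) = Q*(-2 + (-7)**2) = Q*(-2 + 49) = Q*47 = 47*Q)
-126363/G(-33, A(1)) - 204750/P(-325) = -126363/599 - 204750/(47*(-325)) = -126363*1/599 - 204750/(-15275) = -126363/599 - 204750*(-1/15275) = -126363/599 + 630/47 = -5561691/28153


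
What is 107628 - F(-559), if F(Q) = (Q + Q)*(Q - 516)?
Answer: -1094222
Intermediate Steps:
F(Q) = 2*Q*(-516 + Q) (F(Q) = (2*Q)*(-516 + Q) = 2*Q*(-516 + Q))
107628 - F(-559) = 107628 - 2*(-559)*(-516 - 559) = 107628 - 2*(-559)*(-1075) = 107628 - 1*1201850 = 107628 - 1201850 = -1094222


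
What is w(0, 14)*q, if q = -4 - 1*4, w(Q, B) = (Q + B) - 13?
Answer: -8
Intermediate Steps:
w(Q, B) = -13 + B + Q (w(Q, B) = (B + Q) - 13 = -13 + B + Q)
q = -8 (q = -4 - 4 = -8)
w(0, 14)*q = (-13 + 14 + 0)*(-8) = 1*(-8) = -8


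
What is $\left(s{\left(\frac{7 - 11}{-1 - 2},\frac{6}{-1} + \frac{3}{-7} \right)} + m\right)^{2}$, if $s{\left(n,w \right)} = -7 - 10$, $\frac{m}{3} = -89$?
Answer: $80656$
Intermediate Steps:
$m = -267$ ($m = 3 \left(-89\right) = -267$)
$s{\left(n,w \right)} = -17$ ($s{\left(n,w \right)} = -7 - 10 = -17$)
$\left(s{\left(\frac{7 - 11}{-1 - 2},\frac{6}{-1} + \frac{3}{-7} \right)} + m\right)^{2} = \left(-17 - 267\right)^{2} = \left(-284\right)^{2} = 80656$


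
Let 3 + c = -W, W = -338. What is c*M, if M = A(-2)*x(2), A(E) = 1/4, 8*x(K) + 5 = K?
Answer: -1005/32 ≈ -31.406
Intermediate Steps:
x(K) = -5/8 + K/8
A(E) = ¼
c = 335 (c = -3 - 1*(-338) = -3 + 338 = 335)
M = -3/32 (M = (-5/8 + (⅛)*2)/4 = (-5/8 + ¼)/4 = (¼)*(-3/8) = -3/32 ≈ -0.093750)
c*M = 335*(-3/32) = -1005/32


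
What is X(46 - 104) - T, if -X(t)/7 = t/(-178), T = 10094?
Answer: -898569/89 ≈ -10096.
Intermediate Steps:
X(t) = 7*t/178 (X(t) = -7*t/(-178) = -7*t*(-1)/178 = -(-7)*t/178 = 7*t/178)
X(46 - 104) - T = 7*(46 - 104)/178 - 1*10094 = (7/178)*(-58) - 10094 = -203/89 - 10094 = -898569/89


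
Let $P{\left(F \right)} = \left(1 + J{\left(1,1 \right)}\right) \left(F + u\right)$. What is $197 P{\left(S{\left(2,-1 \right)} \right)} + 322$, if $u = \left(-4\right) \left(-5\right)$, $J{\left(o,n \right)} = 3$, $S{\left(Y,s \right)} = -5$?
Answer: $12142$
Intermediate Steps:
$u = 20$
$P{\left(F \right)} = 80 + 4 F$ ($P{\left(F \right)} = \left(1 + 3\right) \left(F + 20\right) = 4 \left(20 + F\right) = 80 + 4 F$)
$197 P{\left(S{\left(2,-1 \right)} \right)} + 322 = 197 \left(80 + 4 \left(-5\right)\right) + 322 = 197 \left(80 - 20\right) + 322 = 197 \cdot 60 + 322 = 11820 + 322 = 12142$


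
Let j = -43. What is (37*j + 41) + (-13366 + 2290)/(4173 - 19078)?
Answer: -23091674/14905 ≈ -1549.3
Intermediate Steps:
(37*j + 41) + (-13366 + 2290)/(4173 - 19078) = (37*(-43) + 41) + (-13366 + 2290)/(4173 - 19078) = (-1591 + 41) - 11076/(-14905) = -1550 - 11076*(-1/14905) = -1550 + 11076/14905 = -23091674/14905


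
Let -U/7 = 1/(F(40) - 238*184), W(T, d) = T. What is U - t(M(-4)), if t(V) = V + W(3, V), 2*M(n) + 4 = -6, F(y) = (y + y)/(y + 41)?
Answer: 7094711/3547072 ≈ 2.0002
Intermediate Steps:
F(y) = 2*y/(41 + y) (F(y) = (2*y)/(41 + y) = 2*y/(41 + y))
M(n) = -5 (M(n) = -2 + (½)*(-6) = -2 - 3 = -5)
t(V) = 3 + V (t(V) = V + 3 = 3 + V)
U = 567/3547072 (U = -7/(2*40/(41 + 40) - 238*184) = -7/(2*40/81 - 43792) = -7/(2*40*(1/81) - 43792) = -7/(80/81 - 43792) = -7/(-3547072/81) = -7*(-81/3547072) = 567/3547072 ≈ 0.00015985)
U - t(M(-4)) = 567/3547072 - (3 - 5) = 567/3547072 - 1*(-2) = 567/3547072 + 2 = 7094711/3547072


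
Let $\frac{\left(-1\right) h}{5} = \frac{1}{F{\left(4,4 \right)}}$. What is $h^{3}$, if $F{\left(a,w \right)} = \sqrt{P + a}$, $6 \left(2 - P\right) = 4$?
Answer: $- \frac{375 \sqrt{3}}{64} \approx -10.149$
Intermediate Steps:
$P = \frac{4}{3}$ ($P = 2 - \frac{2}{3} = \frac{4}{3} \approx 1.3333$)
$F{\left(a,w \right)} = \sqrt{\frac{4}{3} + a}$
$h = - \frac{5 \sqrt{3}}{4}$ ($h = - \frac{5}{\frac{1}{3} \sqrt{12 + 9 \cdot 4}} = - \frac{5}{\frac{1}{3} \sqrt{12 + 36}} = - \frac{5}{\frac{1}{3} \sqrt{48}} = - \frac{5}{\frac{1}{3} \cdot 4 \sqrt{3}} = - \frac{5}{\frac{4}{3} \sqrt{3}} = - 5 \frac{\sqrt{3}}{4} = - \frac{5 \sqrt{3}}{4} \approx -2.1651$)
$h^{3} = \left(- \frac{5 \sqrt{3}}{4}\right)^{3} = - \frac{375 \sqrt{3}}{64}$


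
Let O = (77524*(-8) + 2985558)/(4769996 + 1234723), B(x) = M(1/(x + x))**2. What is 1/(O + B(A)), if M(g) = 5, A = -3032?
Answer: 6004719/152483341 ≈ 0.039379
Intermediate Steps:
B(x) = 25 (B(x) = 5**2 = 25)
O = 2365366/6004719 (O = (-620192 + 2985558)/6004719 = 2365366*(1/6004719) = 2365366/6004719 ≈ 0.39392)
1/(O + B(A)) = 1/(2365366/6004719 + 25) = 1/(152483341/6004719) = 6004719/152483341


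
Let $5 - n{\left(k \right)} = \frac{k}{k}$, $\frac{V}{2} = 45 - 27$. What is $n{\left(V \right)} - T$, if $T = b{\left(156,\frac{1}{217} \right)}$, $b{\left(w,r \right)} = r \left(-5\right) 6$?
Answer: $\frac{898}{217} \approx 4.1382$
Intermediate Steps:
$V = 36$ ($V = 2 \left(45 - 27\right) = 2 \cdot 18 = 36$)
$n{\left(k \right)} = 4$ ($n{\left(k \right)} = 5 - \frac{k}{k} = 5 - 1 = 4$)
$b{\left(w,r \right)} = - 30 r$ ($b{\left(w,r \right)} = - 5 r 6 = - 30 r$)
$T = - \frac{30}{217} \approx -0.13825$
$n{\left(V \right)} - T = 4 - - \frac{30}{217} = 4 + \frac{30}{217} = \frac{898}{217}$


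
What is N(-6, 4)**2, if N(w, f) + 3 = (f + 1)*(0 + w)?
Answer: 1089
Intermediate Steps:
N(w, f) = -3 + w*(1 + f) (N(w, f) = -3 + (f + 1)*(0 + w) = -3 + (1 + f)*w = -3 + w*(1 + f))
N(-6, 4)**2 = (-3 - 6 + 4*(-6))**2 = (-3 - 6 - 24)**2 = (-33)**2 = 1089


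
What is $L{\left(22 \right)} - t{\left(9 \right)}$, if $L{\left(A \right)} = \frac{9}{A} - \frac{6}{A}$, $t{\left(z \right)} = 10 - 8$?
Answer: $- \frac{41}{22} \approx -1.8636$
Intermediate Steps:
$t{\left(z \right)} = 2$
$L{\left(A \right)} = \frac{3}{A}$
$L{\left(22 \right)} - t{\left(9 \right)} = \frac{3}{22} - 2 = - \frac{41}{22}$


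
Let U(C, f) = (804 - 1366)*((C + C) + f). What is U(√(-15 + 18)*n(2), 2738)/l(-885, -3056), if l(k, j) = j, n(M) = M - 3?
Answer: 384689/764 - 281*√3/764 ≈ 502.88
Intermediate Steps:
n(M) = -3 + M
U(C, f) = -1124*C - 562*f (U(C, f) = -562*(2*C + f) = -562*(f + 2*C) = -1124*C - 562*f)
U(√(-15 + 18)*n(2), 2738)/l(-885, -3056) = (-1124*√(-15 + 18)*(-3 + 2) - 562*2738)/(-3056) = (-1124*√3*(-1) - 1538756)*(-1/3056) = (-(-1124)*√3 - 1538756)*(-1/3056) = (1124*√3 - 1538756)*(-1/3056) = (-1538756 + 1124*√3)*(-1/3056) = 384689/764 - 281*√3/764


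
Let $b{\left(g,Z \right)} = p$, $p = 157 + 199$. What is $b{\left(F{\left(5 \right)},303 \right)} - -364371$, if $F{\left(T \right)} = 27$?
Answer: $364727$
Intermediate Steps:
$p = 356$
$b{\left(g,Z \right)} = 356$
$b{\left(F{\left(5 \right)},303 \right)} - -364371 = 356 - -364371 = 356 + 364371 = 364727$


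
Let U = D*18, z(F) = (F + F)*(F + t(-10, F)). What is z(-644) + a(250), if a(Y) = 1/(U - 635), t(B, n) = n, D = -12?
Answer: 1411761343/851 ≈ 1.6589e+6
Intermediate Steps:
z(F) = 4*F² (z(F) = (F + F)*(F + F) = (2*F)*(2*F) = 4*F²)
U = -216 (U = -12*18 = -216)
a(Y) = -1/851 (a(Y) = 1/(-216 - 635) = 1/(-851) = -1/851)
z(-644) + a(250) = 4*(-644)² - 1/851 = 4*414736 - 1/851 = 1658944 - 1/851 = 1411761343/851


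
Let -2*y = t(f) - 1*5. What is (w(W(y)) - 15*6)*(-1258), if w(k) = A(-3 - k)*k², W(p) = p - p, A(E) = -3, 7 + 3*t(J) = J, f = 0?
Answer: 113220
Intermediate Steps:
t(J) = -7/3 + J/3
y = 11/3 (y = -((-7/3 + (⅓)*0) - 1*5)/2 = -((-7/3 + 0) - 5)/2 = -(-7/3 - 5)/2 = -½*(-22/3) = 11/3 ≈ 3.6667)
W(p) = 0
w(k) = -3*k²
(w(W(y)) - 15*6)*(-1258) = (-3*0² - 15*6)*(-1258) = (-3*0 - 90)*(-1258) = (0 - 90)*(-1258) = -90*(-1258) = 113220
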